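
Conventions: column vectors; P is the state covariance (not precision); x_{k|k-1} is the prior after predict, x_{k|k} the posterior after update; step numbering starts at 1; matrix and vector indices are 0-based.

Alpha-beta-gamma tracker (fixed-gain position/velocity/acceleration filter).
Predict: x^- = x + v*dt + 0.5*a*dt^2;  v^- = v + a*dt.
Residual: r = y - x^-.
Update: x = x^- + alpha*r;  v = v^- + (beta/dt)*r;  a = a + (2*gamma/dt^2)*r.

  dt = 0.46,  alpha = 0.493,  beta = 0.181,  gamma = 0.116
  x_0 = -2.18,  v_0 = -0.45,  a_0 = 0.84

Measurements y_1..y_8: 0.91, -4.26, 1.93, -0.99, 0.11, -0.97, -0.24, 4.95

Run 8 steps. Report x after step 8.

step 1: x_pred=-2.2981  r=3.2081  x^+=-0.7165  v^+=1.1987  a^+=4.3574
step 2: x_pred=0.2959  r=-4.5559  x^+=-1.9502  v^+=1.4105  a^+=-0.6377
step 3: x_pred=-1.3688  r=3.2988  x^+=0.2575  v^+=2.4151  a^+=2.9791
step 4: x_pred=1.6837  r=-2.6737  x^+=0.3655  v^+=2.7335  a^+=0.0477
step 5: x_pred=1.6280  r=-1.5180  x^+=0.8796  v^+=2.1581  a^+=-1.6167
step 6: x_pred=1.7013  r=-2.6713  x^+=0.3844  v^+=0.3634  a^+=-4.5455
step 7: x_pred=0.0706  r=-0.3106  x^+=-0.0825  v^+=-1.8498  a^+=-4.8861
step 8: x_pred=-1.4504  r=6.4004  x^+=1.7050  v^+=-1.5790  a^+=2.1314

x_post = 1.7050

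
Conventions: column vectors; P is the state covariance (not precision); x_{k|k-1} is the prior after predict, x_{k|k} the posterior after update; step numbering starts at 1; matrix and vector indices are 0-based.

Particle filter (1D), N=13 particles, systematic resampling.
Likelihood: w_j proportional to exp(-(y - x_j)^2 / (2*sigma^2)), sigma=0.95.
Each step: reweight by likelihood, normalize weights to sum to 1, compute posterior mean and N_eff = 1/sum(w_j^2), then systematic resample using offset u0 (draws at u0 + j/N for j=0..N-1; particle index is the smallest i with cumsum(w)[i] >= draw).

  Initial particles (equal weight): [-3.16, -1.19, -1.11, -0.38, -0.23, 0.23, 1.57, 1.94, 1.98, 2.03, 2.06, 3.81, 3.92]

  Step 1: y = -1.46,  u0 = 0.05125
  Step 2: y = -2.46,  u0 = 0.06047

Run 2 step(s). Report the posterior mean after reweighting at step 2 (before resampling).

post_mean = -1.4787

step 1: w=[0.0617, 0.2937, 0.2857, 0.1603, 0.1323, 0.0628, 0.0019, 0.0005, 0.0004, 0.0004, 0.0003, 0.0000, 0.0000]  mean=-0.9322  Neff=4.5694  idx=[0, 1, 1, 1, 2, 2, 2, 2, 3, 3, 4, 4, 5]
step 2: w=[0.2019, 0.1084, 0.1084, 0.1084, 0.0965, 0.0965, 0.0965, 0.0965, 0.0241, 0.0241, 0.0169, 0.0169, 0.0048]  mean=-1.4787  Neff=8.6910  idx=[0, 0, 1, 1, 2, 3, 3, 4, 5, 6, 7, 7, 11]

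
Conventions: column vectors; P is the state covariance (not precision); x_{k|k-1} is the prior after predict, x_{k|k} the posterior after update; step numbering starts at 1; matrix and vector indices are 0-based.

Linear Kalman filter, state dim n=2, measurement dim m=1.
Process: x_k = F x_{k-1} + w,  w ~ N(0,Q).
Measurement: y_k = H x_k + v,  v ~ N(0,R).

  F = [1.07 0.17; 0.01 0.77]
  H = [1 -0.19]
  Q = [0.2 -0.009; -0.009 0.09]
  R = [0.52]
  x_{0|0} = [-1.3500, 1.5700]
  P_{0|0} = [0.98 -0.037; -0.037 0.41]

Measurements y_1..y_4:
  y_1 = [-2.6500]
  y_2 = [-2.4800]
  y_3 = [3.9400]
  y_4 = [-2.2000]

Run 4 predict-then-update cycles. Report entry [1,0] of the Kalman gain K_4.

step 1: x^-=[-1.1776, 1.1954]  P^-=[1.3204 0.0246; 0.0246 0.3326]  S=[1.8430]  K=[0.7139; -0.0209]  nu=[-1.2453]  x^+=[-2.0666, 1.2215]  P^+=[0.3811 0.0522; 0.0522 0.3318]
step 2: x^-=[-2.0036, 0.9199]  P^-=[0.6649 0.0816; 0.0816 0.2876]  S=[1.1643]  K=[0.5578; 0.0231]  nu=[-0.3016]  x^+=[-2.1718, 0.9129]  P^+=[0.3027 0.0665; 0.0665 0.2869]
step 3: x^-=[-2.1687, 0.6812]  P^-=[0.5791 0.0867; 0.0867 0.2612]  S=[1.0755]  K=[0.5231; 0.0345]  nu=[6.2381]  x^+=[1.0943, 0.8965]  P^+=[0.2848 0.0673; 0.0673 0.2599]
step 4: x^-=[1.3233, 0.7012]  P^-=[0.5581 0.0837; 0.0837 0.2452]  S=[1.0551]  K=[0.5138; 0.0351]  nu=[-3.3901]  x^+=[-0.4187, 0.5821]  P^+=[0.2795 0.0646; 0.0646 0.2439]

K[1,0] = 0.0351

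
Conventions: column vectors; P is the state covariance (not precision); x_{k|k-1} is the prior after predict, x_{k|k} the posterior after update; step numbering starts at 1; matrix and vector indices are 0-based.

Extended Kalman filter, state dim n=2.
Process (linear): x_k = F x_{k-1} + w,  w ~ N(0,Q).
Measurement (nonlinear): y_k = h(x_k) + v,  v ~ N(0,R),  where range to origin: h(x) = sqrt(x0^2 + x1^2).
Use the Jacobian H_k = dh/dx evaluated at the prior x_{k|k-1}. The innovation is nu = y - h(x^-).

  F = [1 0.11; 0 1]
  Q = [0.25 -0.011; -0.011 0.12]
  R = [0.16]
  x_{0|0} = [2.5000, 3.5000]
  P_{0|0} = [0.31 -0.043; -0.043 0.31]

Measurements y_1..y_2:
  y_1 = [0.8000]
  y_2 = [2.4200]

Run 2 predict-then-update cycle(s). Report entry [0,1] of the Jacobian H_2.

step 1: x^-=[2.8850, 3.5000]  P^-=[0.5543 -0.0199; -0.0199 0.4300]  H_jac=[0.6361 0.7716]  S=[0.6207]  K=[0.5432; 0.5141]  nu=[-3.7358]  x^+=[0.8557, 1.5793]  P^+=[0.3711 -0.1933; -0.1933 0.2659]
step 2: x^-=[1.0294, 1.5793]  P^-=[0.5818 -0.1750; -0.1750 0.3859]  H_jac=[0.5460 0.8378]  S=[0.4442]  K=[0.3851; 0.5127]  nu=[0.5348]  x^+=[1.2354, 1.8535]  P^+=[0.5159 -0.2627; -0.2627 0.2692]

H_jac[0,1] = 0.8378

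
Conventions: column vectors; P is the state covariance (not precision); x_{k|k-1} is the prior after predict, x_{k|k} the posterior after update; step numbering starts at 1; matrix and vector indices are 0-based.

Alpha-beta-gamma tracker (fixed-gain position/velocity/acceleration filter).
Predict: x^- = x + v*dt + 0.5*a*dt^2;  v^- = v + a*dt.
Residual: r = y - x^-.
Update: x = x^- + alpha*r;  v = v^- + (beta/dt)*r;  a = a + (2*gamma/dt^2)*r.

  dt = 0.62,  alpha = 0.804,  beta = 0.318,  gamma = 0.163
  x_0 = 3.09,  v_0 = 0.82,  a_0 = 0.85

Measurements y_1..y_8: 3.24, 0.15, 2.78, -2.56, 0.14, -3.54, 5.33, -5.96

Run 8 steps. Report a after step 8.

step 1: x_pred=3.7618  r=-0.5218  x^+=3.3423  v^+=1.0794  a^+=0.4075
step 2: x_pred=4.0898  r=-3.9398  x^+=0.9222  v^+=-0.6887  a^+=-2.9338
step 3: x_pred=-0.0687  r=2.8487  x^+=2.2217  v^+=-1.0465  a^+=-0.5179
step 4: x_pred=1.4733  r=-4.0333  x^+=-1.7695  v^+=-3.4363  a^+=-3.9384
step 5: x_pred=-4.6569  r=4.7969  x^+=-0.8002  v^+=-3.4177  a^+=0.1298
step 6: x_pred=-2.8943  r=-0.6457  x^+=-3.4134  v^+=-3.6685  a^+=-0.4179
step 7: x_pred=-5.7682  r=11.0982  x^+=3.1548  v^+=1.7648  a^+=8.9942
step 8: x_pred=5.9776  r=-11.9376  x^+=-3.6202  v^+=1.2184  a^+=-1.1297

a_post = -1.1297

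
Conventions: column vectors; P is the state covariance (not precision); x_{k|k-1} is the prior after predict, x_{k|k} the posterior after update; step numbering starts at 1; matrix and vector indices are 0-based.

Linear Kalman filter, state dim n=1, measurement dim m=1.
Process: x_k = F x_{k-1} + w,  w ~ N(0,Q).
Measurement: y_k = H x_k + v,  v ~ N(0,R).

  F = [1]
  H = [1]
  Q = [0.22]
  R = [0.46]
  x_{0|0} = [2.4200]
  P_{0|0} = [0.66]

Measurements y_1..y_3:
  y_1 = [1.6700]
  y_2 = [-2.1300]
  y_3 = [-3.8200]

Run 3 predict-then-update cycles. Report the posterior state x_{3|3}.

step 1: x^-=[2.4200]  P^-=[0.8800]  S=[1.3400]  K=[0.6567]  nu=[-0.7500]  x^+=[1.9275]  P^+=[0.3021]
step 2: x^-=[1.9275]  P^-=[0.5221]  S=[0.9821]  K=[0.5316]  nu=[-4.0575]  x^+=[-0.2295]  P^+=[0.2445]
step 3: x^-=[-0.2295]  P^-=[0.4645]  S=[0.9245]  K=[0.5025]  nu=[-3.5905]  x^+=[-2.0336]  P^+=[0.2311]

x_post = [-2.0336]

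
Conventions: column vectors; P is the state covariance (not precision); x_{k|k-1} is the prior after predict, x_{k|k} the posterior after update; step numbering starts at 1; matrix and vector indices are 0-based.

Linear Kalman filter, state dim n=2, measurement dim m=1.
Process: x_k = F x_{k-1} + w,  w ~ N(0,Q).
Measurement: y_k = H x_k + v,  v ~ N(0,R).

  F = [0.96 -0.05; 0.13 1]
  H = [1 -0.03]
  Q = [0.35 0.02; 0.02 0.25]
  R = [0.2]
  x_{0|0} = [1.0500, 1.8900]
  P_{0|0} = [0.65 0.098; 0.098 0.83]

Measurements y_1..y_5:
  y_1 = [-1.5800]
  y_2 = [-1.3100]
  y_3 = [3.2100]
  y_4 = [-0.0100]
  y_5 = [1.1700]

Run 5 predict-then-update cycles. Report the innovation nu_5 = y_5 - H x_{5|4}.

innov = [0.7717]

step 1: x^-=[0.9135, 2.0265]  P^-=[0.9417 0.1531; 0.1531 1.1165]  S=[1.1335]  K=[0.8267; 0.1055]  nu=[-2.4327]  x^+=[-1.0977, 1.7699]  P^+=[0.1670 0.0542; 0.0542 1.1039]
step 2: x^-=[-1.1423, 1.6272]  P^-=[0.5014 0.0373; 0.0373 1.3708]  S=[0.7004]  K=[0.7143; -0.0054]  nu=[-0.1189]  x^+=[-1.2272, 1.6278]  P^+=[0.1441 0.0400; 0.0400 1.3707]
step 3: x^-=[-1.2595, 1.4683]  P^-=[0.4823 0.0076; 0.0076 1.6336]  S=[0.6834]  K=[0.7055; -0.0606]  nu=[4.5136]  x^+=[1.9249, 1.1949]  P^+=[0.1422 0.0368; 0.0368 1.6311]
step 4: x^-=[1.7881, 1.4452]  P^-=[0.4816 -0.0087; -0.0087 1.8931]  S=[0.6838]  K=[0.7047; -0.0958]  nu=[-1.7548]  x^+=[0.5516, 1.6132]  P^+=[0.1421 0.0374; 0.0374 1.8868]
step 5: x^-=[0.4489, 1.6849]  P^-=[0.4820 -0.0209; -0.0209 2.1489]  S=[0.6852]  K=[0.7044; -0.1246]  nu=[0.7717]  x^+=[0.9924, 1.5888]  P^+=[0.1421 0.0392; 0.0392 2.1383]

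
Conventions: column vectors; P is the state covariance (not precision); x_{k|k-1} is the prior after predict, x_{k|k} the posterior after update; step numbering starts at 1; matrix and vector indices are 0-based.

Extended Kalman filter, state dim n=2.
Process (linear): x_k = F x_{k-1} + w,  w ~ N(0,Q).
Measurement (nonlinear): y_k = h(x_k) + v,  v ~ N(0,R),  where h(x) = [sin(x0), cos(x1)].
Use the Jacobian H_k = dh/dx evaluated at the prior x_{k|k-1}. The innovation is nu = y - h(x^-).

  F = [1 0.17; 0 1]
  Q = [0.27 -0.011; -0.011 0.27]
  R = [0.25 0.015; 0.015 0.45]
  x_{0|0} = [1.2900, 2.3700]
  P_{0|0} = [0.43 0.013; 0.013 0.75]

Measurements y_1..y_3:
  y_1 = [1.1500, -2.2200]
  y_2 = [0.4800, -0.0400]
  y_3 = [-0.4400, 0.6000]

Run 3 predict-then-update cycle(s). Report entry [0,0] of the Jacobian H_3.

H_jac[0,0] = -0.9882

step 1: x^-=[1.6929, 2.3700]  P^-=[0.7261 0.1295; 0.1295 1.0200]  H_jac=[-0.1218 0.0000; 0.0000 -0.6973]  S=[0.2608 0.0260; 0.0260 0.9459]  K=[-0.3305 -0.0864; 0.0145 -0.7523]  nu=[0.1574, -1.5032]  x^+=[1.7707, 3.5031]  P^+=[0.6891 0.0629; 0.0629 0.4852]
step 2: x^-=[2.3662, 3.5031]  P^-=[0.9945 0.1343; 0.1343 0.7552]  H_jac=[-0.7142 0.0000; 0.0000 0.3537]  S=[0.7572 -0.0189; -0.0189 0.5445]  K=[-0.9366 0.0547; -0.1145 0.4866]  nu=[-0.2200, 0.8954]  x^+=[2.6212, 3.9640]  P^+=[0.3267 0.0299; 0.0299 0.6142]
step 3: x^-=[3.2951, 3.9640]  P^-=[0.6246 0.1233; 0.1233 0.8842]  H_jac=[-0.9882 0.0000; 0.0000 0.7328]  S=[0.8600 -0.0743; -0.0743 0.9248]  K=[-0.7143 0.0403; -0.0817 0.6941]  nu=[-0.2871, 1.2805]  x^+=[3.5518, 4.8762]  P^+=[0.1801 0.0101; 0.0101 0.4246]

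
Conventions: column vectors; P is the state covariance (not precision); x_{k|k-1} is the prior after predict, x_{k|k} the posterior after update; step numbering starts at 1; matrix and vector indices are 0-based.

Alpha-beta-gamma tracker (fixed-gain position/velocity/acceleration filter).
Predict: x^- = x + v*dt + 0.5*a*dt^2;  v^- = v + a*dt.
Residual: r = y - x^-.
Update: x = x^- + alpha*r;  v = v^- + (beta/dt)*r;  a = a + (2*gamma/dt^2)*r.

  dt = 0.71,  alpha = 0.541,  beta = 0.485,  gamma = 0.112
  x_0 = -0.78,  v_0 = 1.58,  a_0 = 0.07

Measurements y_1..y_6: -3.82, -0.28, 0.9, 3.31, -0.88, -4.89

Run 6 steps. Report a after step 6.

a_post = -3.9039

step 1: x_pred=0.3594  r=-4.1794  x^+=-1.9016  v^+=-1.2253  a^+=-1.7872
step 2: x_pred=-3.2220  r=2.9420  x^+=-1.6304  v^+=-0.4845  a^+=-0.4799
step 3: x_pred=-2.0953  r=2.9953  x^+=-0.4748  v^+=1.2209  a^+=0.8511
step 4: x_pred=0.6065  r=2.7035  x^+=2.0691  v^+=3.6720  a^+=2.0524
step 5: x_pred=5.1935  r=-6.0735  x^+=1.9077  v^+=0.9804  a^+=-0.6464
step 6: x_pred=2.4409  r=-7.3309  x^+=-1.5251  v^+=-4.4863  a^+=-3.9039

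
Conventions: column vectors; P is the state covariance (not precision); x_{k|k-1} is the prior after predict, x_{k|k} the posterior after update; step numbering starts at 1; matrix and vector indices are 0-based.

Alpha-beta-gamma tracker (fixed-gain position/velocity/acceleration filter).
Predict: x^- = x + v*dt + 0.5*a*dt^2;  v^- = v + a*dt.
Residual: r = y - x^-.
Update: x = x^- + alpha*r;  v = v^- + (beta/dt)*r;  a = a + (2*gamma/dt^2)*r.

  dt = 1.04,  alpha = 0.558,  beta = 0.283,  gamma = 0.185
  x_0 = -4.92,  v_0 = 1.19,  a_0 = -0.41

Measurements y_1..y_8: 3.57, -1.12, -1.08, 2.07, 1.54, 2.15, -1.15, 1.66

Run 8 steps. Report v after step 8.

step 1: x_pred=-3.9041  r=7.4741  x^+=0.2664  v^+=2.7974  a^+=2.1468
step 2: x_pred=4.3367  r=-5.4567  x^+=1.2919  v^+=3.5452  a^+=0.2801
step 3: x_pred=5.1304  r=-6.2104  x^+=1.6650  v^+=2.1466  a^+=-1.8444
step 4: x_pred=2.9000  r=-0.8300  x^+=2.4369  v^+=0.0026  a^+=-2.1283
step 5: x_pred=1.2886  r=0.2514  x^+=1.4289  v^+=-2.1424  a^+=-2.0423
step 6: x_pred=-1.9037  r=4.0537  x^+=0.3582  v^+=-3.1633  a^+=-0.6556
step 7: x_pred=-3.2862  r=2.1362  x^+=-2.0942  v^+=-3.2639  a^+=0.0752
step 8: x_pred=-5.4480  r=7.1080  x^+=-1.4817  v^+=-1.2515  a^+=2.5067

v_post = -1.2515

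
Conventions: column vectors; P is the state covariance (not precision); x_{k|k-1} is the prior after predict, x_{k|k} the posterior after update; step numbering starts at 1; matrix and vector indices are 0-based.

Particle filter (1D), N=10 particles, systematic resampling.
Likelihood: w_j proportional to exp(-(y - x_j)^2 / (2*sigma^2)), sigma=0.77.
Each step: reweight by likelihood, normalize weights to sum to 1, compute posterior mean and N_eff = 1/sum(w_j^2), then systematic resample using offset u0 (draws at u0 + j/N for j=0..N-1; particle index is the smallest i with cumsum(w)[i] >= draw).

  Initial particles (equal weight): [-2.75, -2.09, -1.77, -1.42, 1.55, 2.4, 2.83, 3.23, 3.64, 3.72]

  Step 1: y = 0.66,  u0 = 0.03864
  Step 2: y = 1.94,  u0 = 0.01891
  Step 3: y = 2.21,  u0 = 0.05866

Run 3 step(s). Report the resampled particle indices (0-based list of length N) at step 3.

step 1: w=[0.0001, 0.0026, 0.0106, 0.0401, 0.7903, 0.1200, 0.0291, 0.0059, 0.0009, 0.0006]  mean=1.5378  Neff=1.5588  idx=[3, 4, 4, 4, 4, 4, 4, 4, 4, 5]
step 2: w=[0.0000, 0.1117, 0.1117, 0.1117, 0.1117, 0.1117, 0.1117, 0.1117, 0.1117, 0.1063]  mean=1.6403  Neff=8.9980  idx=[1, 2, 2, 3, 4, 5, 6, 7, 8, 9]
step 3: w=[0.0961, 0.0961, 0.0961, 0.0961, 0.0961, 0.0961, 0.0961, 0.0961, 0.0961, 0.1347]  mean=1.6645  Neff=9.8682  idx=[0, 1, 2, 3, 4, 5, 6, 7, 8, 9]

resampled_idx = [0, 1, 2, 3, 4, 5, 6, 7, 8, 9]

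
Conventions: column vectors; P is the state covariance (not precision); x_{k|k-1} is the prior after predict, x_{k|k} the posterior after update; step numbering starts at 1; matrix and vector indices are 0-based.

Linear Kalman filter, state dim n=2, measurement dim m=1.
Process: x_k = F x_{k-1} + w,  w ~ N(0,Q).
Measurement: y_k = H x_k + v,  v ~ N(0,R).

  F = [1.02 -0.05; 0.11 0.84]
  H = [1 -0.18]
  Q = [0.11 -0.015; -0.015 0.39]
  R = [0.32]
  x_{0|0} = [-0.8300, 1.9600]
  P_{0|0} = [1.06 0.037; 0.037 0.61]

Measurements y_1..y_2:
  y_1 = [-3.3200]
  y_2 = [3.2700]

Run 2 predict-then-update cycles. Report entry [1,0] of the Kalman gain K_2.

step 1: x^-=[-0.9446, 1.5551]  P^-=[1.2106 0.1098; 0.1098 0.8401]  S=[1.5183]  K=[0.7843; -0.0273]  nu=[-2.0955]  x^+=[-2.5881, 1.6122]  P^+=[0.2766 0.1423; 0.1423 0.8390]
step 2: x^-=[-2.7205, 1.0696]  P^-=[0.3854 0.1019; 0.1019 1.0116]  S=[0.7014]  K=[0.5232; -0.1143]  nu=[6.1830]  x^+=[0.5146, 0.3630]  P^+=[0.1933 0.1439; 0.1439 1.0024]

K[1,0] = -0.1143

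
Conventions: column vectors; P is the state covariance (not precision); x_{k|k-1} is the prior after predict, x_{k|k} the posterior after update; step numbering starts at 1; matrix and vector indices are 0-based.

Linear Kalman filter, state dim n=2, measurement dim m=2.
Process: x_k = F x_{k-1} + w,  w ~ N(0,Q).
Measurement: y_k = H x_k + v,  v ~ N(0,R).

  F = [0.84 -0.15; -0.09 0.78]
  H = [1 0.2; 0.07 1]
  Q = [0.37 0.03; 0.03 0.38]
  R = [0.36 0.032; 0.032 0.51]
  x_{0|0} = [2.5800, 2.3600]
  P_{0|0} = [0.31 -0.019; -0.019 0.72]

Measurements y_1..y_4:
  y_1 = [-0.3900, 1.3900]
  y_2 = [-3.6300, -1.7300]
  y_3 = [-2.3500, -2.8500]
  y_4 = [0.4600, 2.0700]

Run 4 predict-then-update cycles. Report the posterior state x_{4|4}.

x_post = [-0.4003, 0.6420]

step 1: x^-=[1.8132, 1.6086]  P^-=[0.6097 -0.0904; -0.0904 0.8232]  S=[0.9665 0.1477; 0.1477 1.3236]  K=[0.6284 -0.1062; -0.0178 0.6192]  nu=[-2.5249, -0.3455]  x^+=[0.2633, 1.4395]  P^+=[0.2329 -0.0503; -0.0503 0.3187]
step 2: x^-=[0.0052, 1.0991]  P^-=[0.5542 -0.0586; -0.0586 0.5829]  S=[0.9141 0.1280; 0.1280 1.0874]  K=[0.6060 -0.0895; -0.0112 0.5336]  nu=[-3.8551, -2.8295]  x^+=[-2.0777, -0.3673]  P^+=[0.2237 -0.0419; -0.0419 0.2747]
step 3: x^-=[-1.6901, -0.0995]  P^-=[0.5446 -0.0471; -0.0471 0.5548]  S=[0.9079 0.1333; 0.1333 1.0609]  K=[0.6018 -0.0841; -0.0061 0.5206]  nu=[-0.6400, -2.6322]  x^+=[-1.8539, -1.4660]  P^+=[0.2218 -0.0391; -0.0391 0.2681]
step 4: x^-=[-1.3374, -0.9766]  P^-=[0.5424 -0.0443; -0.0443 0.5504]  S=[0.9067 0.1351; 0.1351 1.0568]  K=[0.6008 -0.0828; -0.0047 0.5185]  nu=[1.9927, 3.1403]  x^+=[-0.4003, 0.6420]  P^+=[0.2213 -0.0385; -0.0385 0.2670]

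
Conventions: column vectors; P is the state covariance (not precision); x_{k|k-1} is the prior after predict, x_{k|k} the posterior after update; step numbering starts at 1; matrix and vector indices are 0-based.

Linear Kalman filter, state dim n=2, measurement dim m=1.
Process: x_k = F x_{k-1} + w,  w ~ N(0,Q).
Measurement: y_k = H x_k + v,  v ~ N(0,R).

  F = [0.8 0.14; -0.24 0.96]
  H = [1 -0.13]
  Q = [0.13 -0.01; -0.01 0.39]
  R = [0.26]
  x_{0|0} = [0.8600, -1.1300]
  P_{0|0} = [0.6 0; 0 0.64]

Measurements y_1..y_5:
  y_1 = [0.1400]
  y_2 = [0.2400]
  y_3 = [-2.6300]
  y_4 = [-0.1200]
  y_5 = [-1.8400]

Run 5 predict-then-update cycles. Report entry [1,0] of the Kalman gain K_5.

K[1,0] = 0.2703

step 1: x^-=[0.5298, -1.2912]  P^-=[0.5265 -0.0392; -0.0392 1.0144]  S=[0.8139]  K=[0.6532; -0.2102]  nu=[-0.5577]  x^+=[0.1655, -1.1740]  P^+=[0.1793 0.0726; 0.0726 0.9784]
step 2: x^-=[-0.0319, -1.1668]  P^-=[0.2802 0.1404; 0.1404 1.2686]  S=[0.5251]  K=[0.4988; -0.0468]  nu=[0.1203]  x^+=[0.0280, -1.1724]  P^+=[0.1495 0.1526; 0.1526 1.2675]
step 3: x^-=[-0.1417, -1.1322]  P^-=[0.2847 0.2437; 0.2437 1.4964]  S=[0.5066]  K=[0.4994; 0.0971]  nu=[-2.6355]  x^+=[-1.4580, -1.3881]  P^+=[0.1583 0.2192; 0.2192 1.4916]
step 4: x^-=[-1.3607, -0.9827]  P^-=[0.3097 0.3210; 0.3210 1.6728]  S=[0.5145]  K=[0.5208; 0.2013]  nu=[1.1130]  x^+=[-0.7811, -0.7586]  P^+=[0.1701 0.2671; 0.2671 1.6520]
step 5: x^-=[-0.7311, -0.5408]  P^-=[0.3311 0.3755; 0.3755 1.7992]  S=[0.5239]  K=[0.5388; 0.2703]  nu=[-1.1792]  x^+=[-1.3665, -0.8596]  P^+=[0.1790 0.2992; 0.2992 1.7609]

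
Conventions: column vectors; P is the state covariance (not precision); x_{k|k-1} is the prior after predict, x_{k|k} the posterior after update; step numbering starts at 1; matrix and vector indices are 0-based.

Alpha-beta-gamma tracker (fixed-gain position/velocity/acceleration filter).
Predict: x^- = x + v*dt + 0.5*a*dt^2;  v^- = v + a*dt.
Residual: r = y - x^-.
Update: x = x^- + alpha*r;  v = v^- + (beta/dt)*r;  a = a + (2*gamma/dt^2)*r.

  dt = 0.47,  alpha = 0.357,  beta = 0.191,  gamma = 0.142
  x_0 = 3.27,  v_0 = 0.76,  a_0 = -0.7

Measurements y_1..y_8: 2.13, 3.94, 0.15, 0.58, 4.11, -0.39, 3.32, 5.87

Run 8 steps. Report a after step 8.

step 1: x_pred=3.5499  r=-1.4199  x^+=3.0430  v^+=-0.1460  a^+=-2.5255
step 2: x_pred=2.6954  r=1.2446  x^+=3.1397  v^+=-0.8272  a^+=-0.9254
step 3: x_pred=2.6487  r=-2.4987  x^+=1.7567  v^+=-2.2776  a^+=-4.1379
step 4: x_pred=0.2292  r=0.3508  x^+=0.3544  v^+=-4.0798  a^+=-3.6869
step 5: x_pred=-1.9703  r=6.0803  x^+=0.2004  v^+=-3.3417  a^+=4.1303
step 6: x_pred=-0.9141  r=0.5241  x^+=-0.7270  v^+=-1.1875  a^+=4.8040
step 7: x_pred=-0.7545  r=4.0745  x^+=0.7001  v^+=2.7262  a^+=10.0424
step 8: x_pred=3.0906  r=2.7794  x^+=4.0828  v^+=8.5756  a^+=13.6158

a_post = 13.6158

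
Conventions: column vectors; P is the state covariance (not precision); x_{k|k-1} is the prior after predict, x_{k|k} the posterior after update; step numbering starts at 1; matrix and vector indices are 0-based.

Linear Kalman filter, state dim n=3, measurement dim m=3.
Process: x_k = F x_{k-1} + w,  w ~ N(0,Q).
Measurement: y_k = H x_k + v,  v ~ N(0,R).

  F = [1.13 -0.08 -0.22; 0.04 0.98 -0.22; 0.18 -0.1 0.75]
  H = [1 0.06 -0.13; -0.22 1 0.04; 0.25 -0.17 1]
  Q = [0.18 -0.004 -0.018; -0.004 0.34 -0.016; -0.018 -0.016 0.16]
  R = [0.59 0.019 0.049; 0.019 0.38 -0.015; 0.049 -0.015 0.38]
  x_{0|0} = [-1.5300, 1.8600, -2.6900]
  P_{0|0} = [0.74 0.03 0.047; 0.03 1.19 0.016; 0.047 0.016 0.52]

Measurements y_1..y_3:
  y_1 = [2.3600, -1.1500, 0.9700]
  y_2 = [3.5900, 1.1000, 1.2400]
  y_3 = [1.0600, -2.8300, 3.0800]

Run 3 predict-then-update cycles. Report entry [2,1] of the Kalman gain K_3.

step 1: x^-=[-1.2859, 2.3534, -2.4789]  P^-=[1.1295 -0.0208 0.0898; -0.0208 1.5039 -0.1963; 0.0898 -0.1963 0.4976]  S=[1.7105 -0.1312 0.3253; -0.1312 1.9312 -0.5326; 0.3253 -0.5326 1.1050]  K=[0.6239 -0.0601 0.1273; 0.1300 0.7626 -0.0844; -0.0933 0.0436 0.5493]  nu=[3.1824, -3.6871, 4.1705]  x^+=[1.4523, -0.3965, -0.6459]  P^+=[0.3690 0.0683 -0.0008; 0.0683 0.3086 -0.0017; -0.0008 -0.0017 0.2034]
step 2: x^-=[1.8149, -0.1883, -0.1834]  P^-=[0.6510 0.0743 0.0167; 0.0743 0.6530 -0.0667; 0.0167 -0.0667 0.2870]  S=[1.2538 -0.0035 0.1669; -0.0035 1.0266 -0.1987; 0.1669 -0.1987 0.7513]  K=[0.5080 -0.0459 0.0970; 0.1093 0.6031 -0.0766; -0.0763 0.0249 0.4262]  nu=[1.7625, 1.6949, 0.9376]  x^+=[2.7234, 0.9548, 0.1240]  P^+=[0.2998 0.0568 -0.0029; 0.0568 0.2451 -0.0053; -0.0029 -0.0053 0.1577]
step 3: x^-=[2.9738, 1.0173, 0.4877]  P^-=[0.5630 0.0625 0.0096; 0.0625 0.5903 -0.0581; 0.0096 -0.0581 0.2588]  S=[1.1654 -0.0011 0.1449; -0.0011 0.9657 -0.1777; 0.1449 -0.1777 0.7103]  K=[0.4742 -0.0464 0.0884; 0.1005 0.5807 -0.0763; -0.0736 0.0223 0.4023]  nu=[-1.9114, -3.2126, 2.0218]  x^+=[2.3950, -1.1946, 1.3700]  P^+=[0.2797 0.0517 -0.0036; 0.0517 0.2353 -0.0057; -0.0036 -0.0057 0.1489]

K[2,1] = 0.0223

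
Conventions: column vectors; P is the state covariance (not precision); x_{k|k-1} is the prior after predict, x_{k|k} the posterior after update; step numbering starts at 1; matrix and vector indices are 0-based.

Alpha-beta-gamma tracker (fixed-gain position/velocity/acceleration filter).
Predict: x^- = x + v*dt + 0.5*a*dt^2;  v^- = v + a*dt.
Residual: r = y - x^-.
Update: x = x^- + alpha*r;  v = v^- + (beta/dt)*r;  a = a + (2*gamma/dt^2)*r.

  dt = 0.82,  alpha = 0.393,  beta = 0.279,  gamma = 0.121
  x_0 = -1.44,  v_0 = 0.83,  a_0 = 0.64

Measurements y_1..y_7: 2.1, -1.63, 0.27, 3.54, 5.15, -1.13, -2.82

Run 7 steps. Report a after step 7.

step 1: x_pred=-0.5442  r=2.6442  x^+=0.4950  v^+=2.2545  a^+=1.5917
step 2: x_pred=2.8787  r=-4.5087  x^+=1.1068  v^+=2.0256  a^+=-0.0310
step 3: x_pred=2.7573  r=-2.4873  x^+=1.7798  v^+=1.1538  a^+=-0.9263
step 4: x_pred=2.4145  r=1.1255  x^+=2.8568  v^+=0.7772  a^+=-0.5212
step 5: x_pred=3.3189  r=1.8311  x^+=4.0385  v^+=0.9728  a^+=0.1378
step 6: x_pred=4.8826  r=-6.0126  x^+=2.5197  v^+=-0.9599  a^+=-2.0262
step 7: x_pred=1.0513  r=-3.8713  x^+=-0.4701  v^+=-3.9386  a^+=-3.4195

a_post = -3.4195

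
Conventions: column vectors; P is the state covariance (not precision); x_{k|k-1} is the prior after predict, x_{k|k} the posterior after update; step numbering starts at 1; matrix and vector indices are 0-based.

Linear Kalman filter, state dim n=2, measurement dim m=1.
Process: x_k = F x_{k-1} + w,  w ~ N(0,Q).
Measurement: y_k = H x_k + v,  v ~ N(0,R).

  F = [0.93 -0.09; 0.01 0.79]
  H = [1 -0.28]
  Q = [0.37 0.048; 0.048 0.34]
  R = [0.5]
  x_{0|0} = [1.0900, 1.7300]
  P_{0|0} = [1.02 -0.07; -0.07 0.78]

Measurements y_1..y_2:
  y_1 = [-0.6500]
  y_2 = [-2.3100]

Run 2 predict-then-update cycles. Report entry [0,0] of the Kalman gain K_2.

K[0,0] = 0.5503

step 1: x^-=[0.8580, 1.3776]  P^-=[1.2702 -0.0493; -0.0493 0.8258]  S=[1.8626]  K=[0.6894; -0.1506]  nu=[-1.1223]  x^+=[0.0843, 1.5466]  P^+=[0.3850 0.1441; 0.1441 0.7835]
step 2: x^-=[-0.0608, 1.2227]  P^-=[0.6852 0.1016; 0.1016 0.8313]  S=[1.1935]  K=[0.5503; -0.1099]  nu=[-1.9069]  x^+=[-1.1101, 1.4323]  P^+=[0.3238 0.1738; 0.1738 0.8169]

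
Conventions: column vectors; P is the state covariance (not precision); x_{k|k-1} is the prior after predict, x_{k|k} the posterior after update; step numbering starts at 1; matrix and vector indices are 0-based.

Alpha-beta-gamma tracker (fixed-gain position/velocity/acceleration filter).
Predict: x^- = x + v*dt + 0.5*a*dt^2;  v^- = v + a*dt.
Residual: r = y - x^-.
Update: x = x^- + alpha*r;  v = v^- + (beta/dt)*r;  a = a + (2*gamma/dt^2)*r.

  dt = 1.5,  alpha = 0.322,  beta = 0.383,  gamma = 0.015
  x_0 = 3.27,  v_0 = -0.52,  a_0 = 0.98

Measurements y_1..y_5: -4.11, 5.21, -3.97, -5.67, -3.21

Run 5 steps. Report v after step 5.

v_post = -0.6785

step 1: x_pred=3.5925  r=-7.7025  x^+=1.1123  v^+=-1.0167  a^+=0.8773
step 2: x_pred=0.5742  r=4.6358  x^+=2.0669  v^+=1.4829  a^+=0.9391
step 3: x_pred=5.3478  r=-9.3178  x^+=2.3475  v^+=0.5124  a^+=0.8149
step 4: x_pred=4.0329  r=-9.7029  x^+=0.9085  v^+=-0.7427  a^+=0.6855
step 5: x_pred=0.5657  r=-3.7757  x^+=-0.6501  v^+=-0.6785  a^+=0.6352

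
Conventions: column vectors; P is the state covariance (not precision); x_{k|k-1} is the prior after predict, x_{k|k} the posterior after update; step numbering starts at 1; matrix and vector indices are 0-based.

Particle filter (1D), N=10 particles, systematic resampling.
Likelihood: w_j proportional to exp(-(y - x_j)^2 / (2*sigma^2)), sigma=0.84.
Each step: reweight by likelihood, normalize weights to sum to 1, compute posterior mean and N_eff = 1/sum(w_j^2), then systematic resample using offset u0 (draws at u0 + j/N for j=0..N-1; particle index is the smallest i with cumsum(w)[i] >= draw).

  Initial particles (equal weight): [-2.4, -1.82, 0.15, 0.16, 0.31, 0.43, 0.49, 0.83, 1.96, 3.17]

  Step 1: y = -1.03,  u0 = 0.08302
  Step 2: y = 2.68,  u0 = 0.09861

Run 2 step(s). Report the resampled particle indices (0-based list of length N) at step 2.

step 1: w=[0.1088, 0.2645, 0.1534, 0.1509, 0.1153, 0.0909, 0.0801, 0.0355, 0.0007, 0.0000]  mean=-0.5505  Neff=6.3573  idx=[0, 1, 1, 2, 2, 3, 4, 4, 5, 7]
step 2: w=[0.0000, 0.0000, 0.0000, 0.0576, 0.0576, 0.0597, 0.1004, 0.1004, 0.1487, 0.4755]  mean=0.5477  Neff=3.5897  idx=[4, 6, 7, 8, 8, 9, 9, 9, 9, 9]

resampled_idx = [4, 6, 7, 8, 8, 9, 9, 9, 9, 9]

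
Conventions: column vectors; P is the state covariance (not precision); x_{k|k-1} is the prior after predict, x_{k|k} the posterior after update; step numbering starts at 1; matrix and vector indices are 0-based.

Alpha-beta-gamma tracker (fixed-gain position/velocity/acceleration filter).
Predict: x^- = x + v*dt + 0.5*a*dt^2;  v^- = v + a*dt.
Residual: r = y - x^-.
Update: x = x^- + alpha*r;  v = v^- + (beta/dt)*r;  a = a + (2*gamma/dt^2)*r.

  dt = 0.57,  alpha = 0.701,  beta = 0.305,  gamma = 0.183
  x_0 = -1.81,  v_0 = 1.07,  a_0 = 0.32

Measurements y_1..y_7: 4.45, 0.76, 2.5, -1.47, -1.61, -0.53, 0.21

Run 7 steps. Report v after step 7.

v_post = -5.8196

step 1: x_pred=-1.1481  r=5.5981  x^+=2.7762  v^+=4.2479  a^+=6.6263
step 2: x_pred=6.2739  r=-5.5139  x^+=2.4087  v^+=5.0744  a^+=0.4149
step 3: x_pred=5.3685  r=-2.8685  x^+=3.3577  v^+=3.7760  a^+=-2.8165
step 4: x_pred=5.0525  r=-6.5225  x^+=0.4802  v^+=-1.3195  a^+=-10.1641
step 5: x_pred=-1.9230  r=0.3130  x^+=-1.7036  v^+=-6.9455  a^+=-9.8114
step 6: x_pred=-7.2564  r=6.7264  x^+=-2.5412  v^+=-8.9388  a^+=-2.2342
step 7: x_pred=-7.9992  r=8.2092  x^+=-2.2446  v^+=-5.8196  a^+=7.0135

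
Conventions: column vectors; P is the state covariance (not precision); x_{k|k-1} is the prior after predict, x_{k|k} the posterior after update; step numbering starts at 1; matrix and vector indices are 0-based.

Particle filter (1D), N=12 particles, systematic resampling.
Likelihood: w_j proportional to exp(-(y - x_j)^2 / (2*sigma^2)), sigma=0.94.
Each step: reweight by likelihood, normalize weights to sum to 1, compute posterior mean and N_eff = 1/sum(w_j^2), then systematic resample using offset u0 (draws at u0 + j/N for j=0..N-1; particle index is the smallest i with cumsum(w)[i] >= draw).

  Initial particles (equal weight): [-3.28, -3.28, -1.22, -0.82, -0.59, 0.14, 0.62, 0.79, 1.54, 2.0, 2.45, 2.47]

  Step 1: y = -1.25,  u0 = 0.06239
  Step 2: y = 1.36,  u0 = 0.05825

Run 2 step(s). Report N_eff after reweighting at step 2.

step 1: w=[0.0281, 0.0281, 0.2889, 0.2603, 0.2259, 0.0969, 0.0400, 0.0274, 0.0035, 0.0007, 0.0001, 0.0001]  mean=-0.8158  Neff=4.6387  idx=[2, 2, 2, 2, 3, 3, 3, 4, 4, 4, 5, 7]
step 2: w=[0.0121, 0.0121, 0.0121, 0.0121, 0.0356, 0.0356, 0.0356, 0.0609, 0.0609, 0.0609, 0.2258, 0.4361]  mean=0.1215  Neff=3.8959  idx=[4, 6, 8, 9, 10, 10, 10, 11, 11, 11, 11, 11]

N_eff = 3.8959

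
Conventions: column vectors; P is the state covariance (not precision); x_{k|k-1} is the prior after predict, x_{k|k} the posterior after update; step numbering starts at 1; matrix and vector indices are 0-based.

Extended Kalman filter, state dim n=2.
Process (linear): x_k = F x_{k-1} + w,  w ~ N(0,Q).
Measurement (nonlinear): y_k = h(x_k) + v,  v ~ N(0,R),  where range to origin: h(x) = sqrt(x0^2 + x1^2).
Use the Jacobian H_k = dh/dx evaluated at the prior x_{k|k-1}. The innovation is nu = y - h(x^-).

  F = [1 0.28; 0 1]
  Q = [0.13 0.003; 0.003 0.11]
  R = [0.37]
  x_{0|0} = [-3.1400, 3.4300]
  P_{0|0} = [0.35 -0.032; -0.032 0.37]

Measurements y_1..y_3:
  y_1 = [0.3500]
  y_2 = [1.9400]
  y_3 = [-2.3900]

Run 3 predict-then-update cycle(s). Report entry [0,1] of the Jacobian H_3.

step 1: x^-=[-2.1796, 3.4300]  P^-=[0.4911 0.0746; 0.0746 0.4800]  H_jac=[-0.5363 0.8440]  S=[0.7857]  K=[-0.2551; 0.4647]  nu=[-3.7139]  x^+=[-1.2322, 1.7040]  P^+=[0.4400 0.1677; 0.1677 0.3103]
step 2: x^-=[-0.7550, 1.7040]  P^-=[0.6882 0.2576; 0.2576 0.4203]  H_jac=[-0.4051 0.9143]  S=[0.6434]  K=[-0.0672; 0.4350]  nu=[0.0762]  x^+=[-0.7602, 1.7372]  P^+=[0.6853 0.2765; 0.2765 0.2985]
step 3: x^-=[-0.2738, 1.7372]  P^-=[0.9935 0.3630; 0.3630 0.4085]  H_jac=[-0.1557 0.9878]  S=[0.6811]  K=[0.2995; 0.5096]  nu=[-4.1486]  x^+=[-1.5161, -0.3768]  P^+=[0.9325 0.2591; 0.2591 0.2317]

H_jac[0,1] = 0.9878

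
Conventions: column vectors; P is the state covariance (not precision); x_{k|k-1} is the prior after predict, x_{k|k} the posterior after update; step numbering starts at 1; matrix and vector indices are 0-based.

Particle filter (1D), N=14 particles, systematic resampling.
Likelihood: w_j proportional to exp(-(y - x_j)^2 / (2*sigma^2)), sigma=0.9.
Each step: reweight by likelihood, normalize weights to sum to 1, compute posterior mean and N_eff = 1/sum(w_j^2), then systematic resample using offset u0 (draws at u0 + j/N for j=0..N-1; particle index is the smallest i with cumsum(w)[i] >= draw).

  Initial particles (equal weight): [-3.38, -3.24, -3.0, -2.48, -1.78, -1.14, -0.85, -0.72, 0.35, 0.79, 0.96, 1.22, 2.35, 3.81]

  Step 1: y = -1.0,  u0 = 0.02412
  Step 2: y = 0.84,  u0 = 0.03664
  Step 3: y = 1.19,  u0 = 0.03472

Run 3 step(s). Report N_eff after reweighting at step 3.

N_eff = 9.0135

step 1: w=[0.0065, 0.0097, 0.0183, 0.0558, 0.1481, 0.2130, 0.2126, 0.2054, 0.0700, 0.0298, 0.0201, 0.0103, 0.0002, 0.0000]  mean=-1.0014  Neff=6.0744  idx=[2, 4, 4, 4, 5, 5, 6, 6, 6, 7, 7, 7, 8, 9]
step 2: w=[0.0000, 0.0044, 0.0044, 0.0044, 0.0272, 0.0272, 0.0525, 0.0525, 0.0525, 0.0682, 0.0682, 0.0682, 0.2641, 0.3059]  mean=-0.0331  Neff=5.3450  idx=[4, 6, 8, 9, 10, 11, 12, 12, 12, 12, 13, 13, 13, 13]
step 3: w=[0.0052, 0.0114, 0.0114, 0.0157, 0.0157, 0.0157, 0.0963, 0.0963, 0.0963, 0.0963, 0.1349, 0.1349, 0.1349, 0.1349]  mean=0.5020  Neff=9.0135  idx=[3, 6, 7, 7, 8, 9, 10, 10, 11, 11, 12, 12, 13, 13]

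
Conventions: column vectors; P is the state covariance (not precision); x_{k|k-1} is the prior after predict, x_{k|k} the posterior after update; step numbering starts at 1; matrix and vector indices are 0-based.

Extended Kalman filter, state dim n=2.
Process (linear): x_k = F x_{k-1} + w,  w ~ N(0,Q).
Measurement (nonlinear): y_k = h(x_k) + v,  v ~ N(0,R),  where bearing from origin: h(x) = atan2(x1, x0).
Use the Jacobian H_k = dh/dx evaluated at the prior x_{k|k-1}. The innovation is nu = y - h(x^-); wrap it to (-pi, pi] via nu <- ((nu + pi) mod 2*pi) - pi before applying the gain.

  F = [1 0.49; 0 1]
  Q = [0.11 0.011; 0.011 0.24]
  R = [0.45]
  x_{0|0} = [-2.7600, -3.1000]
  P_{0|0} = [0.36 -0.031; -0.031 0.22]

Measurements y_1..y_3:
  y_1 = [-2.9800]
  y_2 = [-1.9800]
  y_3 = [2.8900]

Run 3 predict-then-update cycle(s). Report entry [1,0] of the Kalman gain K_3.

K[1,0] = -0.1592

step 1: x^-=[-4.2790, -3.1000]  P^-=[0.4924 0.0878; 0.0878 0.4600]  H_jac=[0.1110 -0.1533]  S=[0.4639]  K=[0.0889; -0.1310]  nu=[-0.4654]  x^+=[-4.3204, -3.0391]  P^+=[0.4888 0.0932; 0.0932 0.4520]
step 2: x^-=[-5.8095, -3.0391]  P^-=[0.7986 0.3257; 0.3257 0.6920]  H_jac=[0.0707 -0.1351]  S=[0.4604]  K=[0.0270; -0.1531]  nu=[0.6796]  x^+=[-5.7911, -3.1431]  P^+=[0.7983 0.3276; 0.3276 0.6812]
step 3: x^-=[-7.3312, -3.1431]  P^-=[1.3929 0.6724; 0.6724 0.9212]  H_jac=[0.0494 -0.1152]  S=[0.4580]  K=[-0.0189; -0.1592]  nu=[-0.6566]  x^+=[-7.3188, -3.0386]  P^+=[1.3928 0.6710; 0.6710 0.9096]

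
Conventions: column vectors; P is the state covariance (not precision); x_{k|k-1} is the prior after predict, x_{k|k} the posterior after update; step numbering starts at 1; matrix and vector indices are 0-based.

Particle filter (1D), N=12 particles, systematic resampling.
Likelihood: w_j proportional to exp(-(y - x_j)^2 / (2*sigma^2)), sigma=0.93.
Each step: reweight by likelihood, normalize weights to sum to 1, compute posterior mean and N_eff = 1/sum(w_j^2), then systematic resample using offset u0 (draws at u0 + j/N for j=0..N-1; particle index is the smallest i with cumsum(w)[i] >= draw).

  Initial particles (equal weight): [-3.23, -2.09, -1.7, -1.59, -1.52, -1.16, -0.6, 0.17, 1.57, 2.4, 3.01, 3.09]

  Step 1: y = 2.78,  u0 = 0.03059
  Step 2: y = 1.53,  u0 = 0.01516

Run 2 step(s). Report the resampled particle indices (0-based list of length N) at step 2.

step 1: w=[0.0000, 0.0000, 0.0000, 0.0000, 0.0000, 0.0000, 0.0004, 0.0059, 0.1306, 0.2800, 0.2952, 0.2879]  mean=2.6557  Neff=3.7667  idx=[8, 8, 9, 9, 9, 10, 10, 10, 10, 11, 11, 11]
step 2: w=[0.1723, 0.1723, 0.1114, 0.1114, 0.1114, 0.0486, 0.0486, 0.0486, 0.0486, 0.0422, 0.0422, 0.0422]  mean=2.3200  Neff=8.9752  idx=[0, 0, 1, 1, 2, 2, 3, 4, 5, 6, 8, 10]

resampled_idx = [0, 0, 1, 1, 2, 2, 3, 4, 5, 6, 8, 10]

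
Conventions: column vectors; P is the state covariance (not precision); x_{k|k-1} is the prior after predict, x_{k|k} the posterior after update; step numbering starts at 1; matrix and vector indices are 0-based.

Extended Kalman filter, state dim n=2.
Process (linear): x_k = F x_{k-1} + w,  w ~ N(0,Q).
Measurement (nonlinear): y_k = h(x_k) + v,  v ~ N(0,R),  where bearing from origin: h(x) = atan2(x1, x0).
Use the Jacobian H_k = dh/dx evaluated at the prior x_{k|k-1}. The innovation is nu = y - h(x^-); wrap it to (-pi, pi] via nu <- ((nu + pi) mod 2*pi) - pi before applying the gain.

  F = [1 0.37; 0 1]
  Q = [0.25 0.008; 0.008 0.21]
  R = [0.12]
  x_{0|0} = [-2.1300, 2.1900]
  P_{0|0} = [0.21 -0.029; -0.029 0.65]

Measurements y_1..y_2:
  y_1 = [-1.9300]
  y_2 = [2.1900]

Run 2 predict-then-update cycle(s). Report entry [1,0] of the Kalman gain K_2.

K[1,0] = -1.2623

step 1: x^-=[-1.3197, 2.1900]  P^-=[0.5275 0.2195; 0.2195 0.8600]  H_jac=[-0.3350 -0.2019]  S=[0.2439]  K=[-0.9061; -1.0131]  nu=[2.2401]  x^+=[-3.3494, -0.0795]  P^+=[0.3273 -0.0044; -0.0044 0.6096]
step 2: x^-=[-3.3788, -0.0795]  P^-=[0.6574 0.2291; 0.2291 0.8196]  H_jac=[0.0070 -0.2958]  S=[0.1908]  K=[-0.3312; -1.2623]  nu=[-0.9751]  x^+=[-3.0558, 1.1514]  P^+=[0.6365 0.1494; 0.1494 0.5156]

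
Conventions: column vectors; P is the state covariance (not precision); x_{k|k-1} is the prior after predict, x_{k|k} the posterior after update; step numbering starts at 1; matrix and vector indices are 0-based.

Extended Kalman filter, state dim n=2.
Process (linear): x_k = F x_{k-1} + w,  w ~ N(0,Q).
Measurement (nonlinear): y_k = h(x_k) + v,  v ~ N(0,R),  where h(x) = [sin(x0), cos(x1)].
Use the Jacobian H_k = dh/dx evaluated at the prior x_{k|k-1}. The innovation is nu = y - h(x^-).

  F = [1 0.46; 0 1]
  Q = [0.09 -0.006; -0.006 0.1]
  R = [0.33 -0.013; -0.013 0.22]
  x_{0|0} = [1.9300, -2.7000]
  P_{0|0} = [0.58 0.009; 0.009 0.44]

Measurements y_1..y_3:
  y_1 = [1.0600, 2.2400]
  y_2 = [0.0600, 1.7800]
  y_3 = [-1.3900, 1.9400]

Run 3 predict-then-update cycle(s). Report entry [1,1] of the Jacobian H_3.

H_jac[1,1] = 0.0142

step 1: x^-=[0.6880, -2.7000]  P^-=[0.7714 0.2054; 0.2054 0.5400]  H_jac=[0.7725 0.0000; 0.0000 0.4274]  S=[0.7903 0.0548; 0.0548 0.3186]  K=[0.7437 0.1476; 0.1523 0.6981]  nu=[0.4250, 3.1441]  x^+=[1.4680, -0.4404]  P^+=[0.3152 0.0533; 0.0533 0.3547]
step 2: x^-=[1.2654, -0.4404]  P^-=[0.5294 0.2105; 0.2105 0.4547]  H_jac=[0.3006 0.0000; 0.0000 0.4263]  S=[0.3778 0.0140; 0.0140 0.3026]  K=[0.4109 0.2775; 0.1440 0.6339]  nu=[-0.8937, 0.8754]  x^+=[1.1411, -0.0142]  P^+=[0.4390 0.1307; 0.1307 0.3227]
step 3: x^-=[1.1346, -0.0142]  P^-=[0.7176 0.2731; 0.2731 0.4227]  H_jac=[0.4225 0.0000; 0.0000 0.0142]  S=[0.4581 -0.0114; -0.0114 0.2201]  K=[0.6631 0.0519; 0.2529 0.0404]  nu=[-2.2964, 0.9401]  x^+=[-0.3394, -0.5571]  P^+=[0.5163 0.1963; 0.1963 0.3933]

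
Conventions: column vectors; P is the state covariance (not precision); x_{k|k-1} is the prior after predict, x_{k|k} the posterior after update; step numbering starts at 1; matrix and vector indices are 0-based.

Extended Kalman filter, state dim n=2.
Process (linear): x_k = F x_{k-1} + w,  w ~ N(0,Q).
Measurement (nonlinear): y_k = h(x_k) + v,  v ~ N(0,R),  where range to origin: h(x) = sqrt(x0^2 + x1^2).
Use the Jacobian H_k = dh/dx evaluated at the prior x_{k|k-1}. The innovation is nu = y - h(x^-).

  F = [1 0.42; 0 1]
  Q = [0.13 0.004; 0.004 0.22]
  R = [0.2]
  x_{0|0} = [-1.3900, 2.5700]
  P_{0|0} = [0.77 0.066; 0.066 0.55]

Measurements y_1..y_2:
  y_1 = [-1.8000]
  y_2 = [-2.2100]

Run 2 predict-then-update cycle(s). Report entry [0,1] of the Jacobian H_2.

step 1: x^-=[-0.3106, 2.5700]  P^-=[1.0525 0.3010; 0.3010 0.7700]  H_jac=[-0.1200 0.9928]  S=[0.9024]  K=[0.1912; 0.8071]  nu=[-4.3887]  x^+=[-1.1498, -0.9723]  P^+=[1.0195 0.1617; 0.1617 0.1821]
step 2: x^-=[-1.5582, -0.9723]  P^-=[1.3174 0.2422; 0.2422 0.4021]  H_jac=[-0.8484 -0.5294]  S=[1.4785]  K=[-0.8427; -0.2830]  nu=[-4.0466]  x^+=[1.8519, 0.1729]  P^+=[0.2675 -0.1103; -0.1103 0.2837]

H_jac[0,1] = -0.5294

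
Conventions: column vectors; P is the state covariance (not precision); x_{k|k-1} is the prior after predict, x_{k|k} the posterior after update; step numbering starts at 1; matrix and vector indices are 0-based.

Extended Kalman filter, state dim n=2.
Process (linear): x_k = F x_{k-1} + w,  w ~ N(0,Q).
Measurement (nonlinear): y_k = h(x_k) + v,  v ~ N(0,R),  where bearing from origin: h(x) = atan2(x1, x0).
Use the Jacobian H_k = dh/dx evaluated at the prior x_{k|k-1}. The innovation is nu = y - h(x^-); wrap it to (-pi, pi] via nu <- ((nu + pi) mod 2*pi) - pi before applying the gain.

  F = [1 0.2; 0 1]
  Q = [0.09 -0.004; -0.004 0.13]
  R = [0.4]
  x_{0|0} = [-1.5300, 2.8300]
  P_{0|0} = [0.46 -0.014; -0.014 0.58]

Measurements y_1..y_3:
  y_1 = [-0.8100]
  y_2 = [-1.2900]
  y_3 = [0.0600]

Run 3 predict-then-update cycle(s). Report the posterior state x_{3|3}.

step 1: x^-=[-0.9640, 2.8300]  P^-=[0.5676 0.0980; 0.0980 0.7100]  H_jac=[-0.3166 -0.1079]  S=[0.4719]  K=[-0.4033; -0.2280]  nu=[-2.7091]  x^+=[0.1285, 3.4478]  P^+=[0.4909 0.0546; 0.0546 0.6855]
step 2: x^-=[0.8181, 3.4478]  P^-=[0.6301 0.1877; 0.1877 0.8155]  H_jac=[-0.2746 0.0651]  S=[0.4443]  K=[-0.3619; 0.0036]  nu=[-2.6278]  x^+=[1.7692, 3.4384]  P^+=[0.5719 0.1883; 0.1883 0.8155]
step 3: x^-=[2.4568, 3.4384]  P^-=[0.7699 0.3474; 0.3474 0.9455]  H_jac=[-0.1925 0.1376]  S=[0.4280]  K=[-0.2346; 0.1476]  nu=[-0.8904]  x^+=[2.6658, 3.3070]  P^+=[0.7463 0.3622; 0.3622 0.9361]

x_post = [2.6658, 3.3070]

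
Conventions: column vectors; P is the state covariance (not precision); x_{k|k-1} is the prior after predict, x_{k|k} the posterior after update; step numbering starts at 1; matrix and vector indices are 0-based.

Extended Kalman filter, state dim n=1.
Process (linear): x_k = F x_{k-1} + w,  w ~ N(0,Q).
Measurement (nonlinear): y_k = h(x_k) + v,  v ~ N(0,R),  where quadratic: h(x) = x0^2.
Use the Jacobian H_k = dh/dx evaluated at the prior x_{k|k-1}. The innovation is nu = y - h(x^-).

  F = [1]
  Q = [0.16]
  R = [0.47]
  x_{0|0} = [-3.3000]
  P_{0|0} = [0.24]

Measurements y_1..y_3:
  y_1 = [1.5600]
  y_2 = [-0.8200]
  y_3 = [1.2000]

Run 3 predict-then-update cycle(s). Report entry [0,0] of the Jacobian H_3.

step 1: x^-=[-3.3000]  P^-=[0.4000]  H_jac=[-6.6000]  S=[17.8940]  K=[-0.1475]  nu=[-9.3300]  x^+=[-1.9235]  P^+=[0.0105]
step 2: x^-=[-1.9235]  P^-=[0.1705]  H_jac=[-3.8470]  S=[2.9934]  K=[-0.2191]  nu=[-4.5198]  x^+=[-0.9331]  P^+=[0.0268]
step 3: x^-=[-0.9331]  P^-=[0.1868]  H_jac=[-1.8661]  S=[1.1204]  K=[-0.3111]  nu=[0.3294]  x^+=[-1.0355]  P^+=[0.0783]

H_jac[0,0] = -1.8661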